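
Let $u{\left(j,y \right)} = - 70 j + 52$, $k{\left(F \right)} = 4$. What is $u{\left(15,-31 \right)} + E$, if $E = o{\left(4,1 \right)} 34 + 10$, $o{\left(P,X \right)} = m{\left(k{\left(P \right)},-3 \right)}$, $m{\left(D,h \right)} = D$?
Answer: $-852$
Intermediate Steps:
$u{\left(j,y \right)} = 52 - 70 j$
$o{\left(P,X \right)} = 4$
$E = 146$ ($E = 4 \cdot 34 + 10 = 136 + 10 = 146$)
$u{\left(15,-31 \right)} + E = \left(52 - 1050\right) + 146 = -998 + 146 = -852$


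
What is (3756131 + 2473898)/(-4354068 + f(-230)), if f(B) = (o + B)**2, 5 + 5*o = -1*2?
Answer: -155750725/107513051 ≈ -1.4487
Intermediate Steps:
o = -7/5 (o = -1 + (-1*2)/5 = -1 + (1/5)*(-2) = -1 - 2/5 = -7/5 ≈ -1.4000)
f(B) = (-7/5 + B)**2
(3756131 + 2473898)/(-4354068 + f(-230)) = (3756131 + 2473898)/(-4354068 + (-7 + 5*(-230))**2/25) = 6230029/(-4354068 + (-7 - 1150)**2/25) = 6230029/(-4354068 + (1/25)*(-1157)**2) = 6230029/(-4354068 + (1/25)*1338649) = 6230029/(-4354068 + 1338649/25) = 6230029/(-107513051/25) = 6230029*(-25/107513051) = -155750725/107513051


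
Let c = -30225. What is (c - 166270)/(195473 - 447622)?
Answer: 196495/252149 ≈ 0.77928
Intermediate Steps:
(c - 166270)/(195473 - 447622) = (-30225 - 166270)/(195473 - 447622) = -196495/(-252149) = -196495*(-1/252149) = 196495/252149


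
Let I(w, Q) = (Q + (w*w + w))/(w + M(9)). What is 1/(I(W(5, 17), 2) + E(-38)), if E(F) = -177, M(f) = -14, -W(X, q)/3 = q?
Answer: -65/14057 ≈ -0.0046240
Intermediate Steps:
W(X, q) = -3*q
I(w, Q) = (Q + w + w**2)/(-14 + w) (I(w, Q) = (Q + (w*w + w))/(w - 14) = (Q + (w**2 + w))/(-14 + w) = (Q + (w + w**2))/(-14 + w) = (Q + w + w**2)/(-14 + w))
1/(I(W(5, 17), 2) + E(-38)) = 1/((2 - 3*17 + (-3*17)**2)/(-14 - 3*17) - 177) = 1/((2 - 51 + (-51)**2)/(-14 - 51) - 177) = 1/((2 - 51 + 2601)/(-65) - 177) = 1/(-1/65*2552 - 177) = 1/(-2552/65 - 177) = 1/(-14057/65) = -65/14057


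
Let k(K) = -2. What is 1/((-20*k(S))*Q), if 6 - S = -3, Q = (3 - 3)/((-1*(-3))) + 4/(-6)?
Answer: -3/80 ≈ -0.037500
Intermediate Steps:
Q = -⅔ (Q = 0/3 + 4*(-⅙) = 0*(⅓) - ⅔ = 0 - ⅔ = -⅔ ≈ -0.66667)
S = 9 (S = 6 - 1*(-3) = 6 + 3 = 9)
1/((-20*k(S))*Q) = 1/(-20*(-2)*(-⅔)) = 1/(40*(-⅔)) = 1/(-80/3) = -3/80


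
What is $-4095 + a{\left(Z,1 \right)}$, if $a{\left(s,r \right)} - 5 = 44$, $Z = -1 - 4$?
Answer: $-4046$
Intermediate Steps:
$Z = -5$
$a{\left(s,r \right)} = 49$ ($a{\left(s,r \right)} = 5 + 44 = 49$)
$-4095 + a{\left(Z,1 \right)} = -4095 + 49 = -4046$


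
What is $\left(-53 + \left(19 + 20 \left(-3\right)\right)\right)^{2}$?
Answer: $8836$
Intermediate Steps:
$\left(-53 + \left(19 + 20 \left(-3\right)\right)\right)^{2} = \left(-53 + \left(19 - 60\right)\right)^{2} = \left(-53 - 41\right)^{2} = \left(-94\right)^{2} = 8836$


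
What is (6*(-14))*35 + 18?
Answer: -2922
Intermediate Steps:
(6*(-14))*35 + 18 = -84*35 + 18 = -2940 + 18 = -2922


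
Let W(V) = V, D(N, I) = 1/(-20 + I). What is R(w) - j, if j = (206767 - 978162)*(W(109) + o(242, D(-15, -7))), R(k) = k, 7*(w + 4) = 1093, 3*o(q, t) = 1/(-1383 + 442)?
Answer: 1661543095585/19761 ≈ 8.4082e+7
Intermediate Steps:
o(q, t) = -1/2823 (o(q, t) = 1/(3*(-1383 + 442)) = (⅓)/(-941) = (⅓)*(-1/941) = -1/2823)
w = 1065/7 (w = -4 + (⅐)*1093 = -4 + 1093/7 = 1065/7 ≈ 152.14)
j = -237362869870/2823 (j = (206767 - 978162)*(109 - 1/2823) = -771395*307706/2823 = -237362869870/2823 ≈ -8.4082e+7)
R(w) - j = 1065/7 - 1*(-237362869870/2823) = 1065/7 + 237362869870/2823 = 1661543095585/19761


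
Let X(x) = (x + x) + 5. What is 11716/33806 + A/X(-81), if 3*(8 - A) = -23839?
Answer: -400597171/7961313 ≈ -50.318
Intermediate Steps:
A = 23863/3 (A = 8 - ⅓*(-23839) = 8 + 23839/3 = 23863/3 ≈ 7954.3)
X(x) = 5 + 2*x (X(x) = 2*x + 5 = 5 + 2*x)
11716/33806 + A/X(-81) = 11716/33806 + 23863/(3*(5 + 2*(-81))) = 11716*(1/33806) + 23863/(3*(5 - 162)) = 5858/16903 + (23863/3)/(-157) = 5858/16903 + (23863/3)*(-1/157) = 5858/16903 - 23863/471 = -400597171/7961313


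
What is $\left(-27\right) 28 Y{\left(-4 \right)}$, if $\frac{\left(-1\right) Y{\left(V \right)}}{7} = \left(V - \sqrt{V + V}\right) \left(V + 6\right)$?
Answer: $-42336 - 21168 i \sqrt{2} \approx -42336.0 - 29936.0 i$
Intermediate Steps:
$Y{\left(V \right)} = - 7 \left(6 + V\right) \left(V - \sqrt{2} \sqrt{V}\right)$ ($Y{\left(V \right)} = - 7 \left(V - \sqrt{V + V}\right) \left(V + 6\right) = - 7 \left(V - \sqrt{2 V}\right) \left(6 + V\right) = - 7 \left(V - \sqrt{2} \sqrt{V}\right) \left(6 + V\right) = - 7 \left(6 + V\right) \left(V - \sqrt{2} \sqrt{V}\right)$)
$\left(-27\right) 28 Y{\left(-4 \right)} = \left(-27\right) 28 \left(\left(-42\right) \left(-4\right) - 7 \left(-4\right)^{2} + 7 \sqrt{2} \left(-4\right)^{\frac{3}{2}} + 42 \sqrt{2} \sqrt{-4}\right) = - 756 \left(168 - 112 + 7 \sqrt{2} \left(- 8 i\right) + 42 \sqrt{2} \cdot 2 i\right) = - 756 \left(168 - 112 - 56 i \sqrt{2} + 84 i \sqrt{2}\right) = - 756 \left(56 + 28 i \sqrt{2}\right) = -42336 - 21168 i \sqrt{2}$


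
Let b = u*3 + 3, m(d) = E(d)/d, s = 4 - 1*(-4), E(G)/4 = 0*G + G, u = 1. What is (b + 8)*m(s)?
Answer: 56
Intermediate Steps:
E(G) = 4*G (E(G) = 4*(0*G + G) = 4*(0 + G) = 4*G)
s = 8 (s = 4 + 4 = 8)
m(d) = 4 (m(d) = (4*d)/d = 4)
b = 6 (b = 1*3 + 3 = 3 + 3 = 6)
(b + 8)*m(s) = (6 + 8)*4 = 14*4 = 56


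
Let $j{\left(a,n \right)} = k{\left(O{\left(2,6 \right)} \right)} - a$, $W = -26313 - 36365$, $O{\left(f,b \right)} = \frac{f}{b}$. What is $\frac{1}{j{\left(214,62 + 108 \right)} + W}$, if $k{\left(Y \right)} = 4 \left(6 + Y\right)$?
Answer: $- \frac{3}{188600} \approx -1.5907 \cdot 10^{-5}$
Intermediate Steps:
$k{\left(Y \right)} = 24 + 4 Y$
$W = -62678$
$j{\left(a,n \right)} = \frac{76}{3} - a$ ($j{\left(a,n \right)} = \left(24 + 4 \cdot \frac{2}{6}\right) - a = \left(24 + 4 \cdot 2 \cdot \frac{1}{6}\right) - a = \left(24 + 4 \cdot \frac{1}{3}\right) - a = \left(24 + \frac{4}{3}\right) - a = \frac{76}{3} - a$)
$\frac{1}{j{\left(214,62 + 108 \right)} + W} = \frac{1}{\left(\frac{76}{3} - 214\right) - 62678} = \frac{1}{- \frac{566}{3} - 62678} = \frac{1}{- \frac{188600}{3}} = - \frac{3}{188600}$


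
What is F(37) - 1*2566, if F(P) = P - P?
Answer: -2566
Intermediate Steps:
F(P) = 0
F(37) - 1*2566 = 0 - 1*2566 = 0 - 2566 = -2566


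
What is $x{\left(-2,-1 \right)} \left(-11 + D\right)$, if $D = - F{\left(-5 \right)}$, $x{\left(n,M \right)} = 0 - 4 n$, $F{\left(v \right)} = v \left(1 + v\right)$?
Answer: $-248$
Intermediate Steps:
$x{\left(n,M \right)} = - 4 n$
$D = -20$ ($D = - \left(-5\right) \left(1 - 5\right) = - \left(-5\right) \left(-4\right) = \left(-1\right) 20 = -20$)
$x{\left(-2,-1 \right)} \left(-11 + D\right) = \left(-4\right) \left(-2\right) \left(-11 - 20\right) = 8 \left(-31\right) = -248$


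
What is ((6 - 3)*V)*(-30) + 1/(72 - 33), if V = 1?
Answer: -3509/39 ≈ -89.974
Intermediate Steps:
((6 - 3)*V)*(-30) + 1/(72 - 33) = ((6 - 3)*1)*(-30) + 1/(72 - 33) = (3*1)*(-30) + 1/39 = 3*(-30) + 1/39 = -90 + 1/39 = -3509/39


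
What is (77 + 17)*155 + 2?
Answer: 14572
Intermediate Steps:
(77 + 17)*155 + 2 = 94*155 + 2 = 14570 + 2 = 14572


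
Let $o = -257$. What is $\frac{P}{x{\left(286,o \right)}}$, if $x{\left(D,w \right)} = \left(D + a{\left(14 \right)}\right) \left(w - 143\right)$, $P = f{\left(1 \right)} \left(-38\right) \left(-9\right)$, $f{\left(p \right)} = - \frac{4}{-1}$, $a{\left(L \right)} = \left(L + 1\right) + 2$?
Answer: $- \frac{57}{5050} \approx -0.011287$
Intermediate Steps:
$a{\left(L \right)} = 3 + L$ ($a{\left(L \right)} = \left(1 + L\right) + 2 = 3 + L$)
$f{\left(p \right)} = 4$ ($f{\left(p \right)} = \left(-4\right) \left(-1\right) = 4$)
$P = 1368$ ($P = 4 \left(-38\right) \left(-9\right) = \left(-152\right) \left(-9\right) = 1368$)
$x{\left(D,w \right)} = \left(-143 + w\right) \left(17 + D\right)$ ($x{\left(D,w \right)} = \left(D + \left(3 + 14\right)\right) \left(w - 143\right) = \left(D + 17\right) \left(-143 + w\right) = \left(17 + D\right) \left(-143 + w\right) = \left(-143 + w\right) \left(17 + D\right)$)
$\frac{P}{x{\left(286,o \right)}} = \frac{1368}{-2431 - 40898 + 17 \left(-257\right) + 286 \left(-257\right)} = \frac{1368}{-2431 - 40898 - 4369 - 73502} = \frac{1368}{-121200} = 1368 \left(- \frac{1}{121200}\right) = - \frac{57}{5050}$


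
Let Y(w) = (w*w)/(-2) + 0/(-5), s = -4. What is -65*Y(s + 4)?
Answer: 0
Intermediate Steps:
Y(w) = -w**2/2 (Y(w) = w**2*(-1/2) + 0*(-1/5) = -w**2/2 + 0 = -w**2/2)
-65*Y(s + 4) = -(-65)*(-4 + 4)**2/2 = -(-65)*0**2/2 = -(-65)*0/2 = -65*0 = 0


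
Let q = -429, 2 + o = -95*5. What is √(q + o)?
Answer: I*√906 ≈ 30.1*I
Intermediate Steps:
o = -477 (o = -2 - 95*5 = -2 - 475 = -477)
√(q + o) = √(-429 - 477) = √(-906) = I*√906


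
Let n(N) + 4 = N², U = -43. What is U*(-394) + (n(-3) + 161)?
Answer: 17108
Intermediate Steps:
n(N) = -4 + N²
U*(-394) + (n(-3) + 161) = -43*(-394) + ((-4 + (-3)²) + 161) = 16942 + ((-4 + 9) + 161) = 16942 + (5 + 161) = 16942 + 166 = 17108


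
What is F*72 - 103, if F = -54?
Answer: -3991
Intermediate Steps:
F*72 - 103 = -54*72 - 103 = -3888 - 103 = -3991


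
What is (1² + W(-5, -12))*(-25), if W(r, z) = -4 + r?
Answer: 200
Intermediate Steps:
(1² + W(-5, -12))*(-25) = (1² + (-4 - 5))*(-25) = (1 - 9)*(-25) = -8*(-25) = 200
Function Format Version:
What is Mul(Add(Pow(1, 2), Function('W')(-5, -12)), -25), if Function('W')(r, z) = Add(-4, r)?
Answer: 200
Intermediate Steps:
Mul(Add(Pow(1, 2), Function('W')(-5, -12)), -25) = Mul(Add(Pow(1, 2), Add(-4, -5)), -25) = Mul(Add(1, -9), -25) = Mul(-8, -25) = 200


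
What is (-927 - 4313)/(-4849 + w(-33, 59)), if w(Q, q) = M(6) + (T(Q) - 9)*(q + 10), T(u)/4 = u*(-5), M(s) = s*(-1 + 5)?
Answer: -2620/20047 ≈ -0.13069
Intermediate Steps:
M(s) = 4*s (M(s) = s*4 = 4*s)
T(u) = -20*u (T(u) = 4*(u*(-5)) = 4*(-5*u) = -20*u)
w(Q, q) = 24 + (-9 - 20*Q)*(10 + q) (w(Q, q) = 4*6 + (-20*Q - 9)*(q + 10) = 24 + (-9 - 20*Q)*(10 + q))
(-927 - 4313)/(-4849 + w(-33, 59)) = (-927 - 4313)/(-4849 + (-66 - 200*(-33) - 9*59 - 20*(-33)*59)) = -5240/(-4849 + (-66 + 6600 - 531 + 38940)) = -5240/(-4849 + 44943) = -5240/40094 = -5240*1/40094 = -2620/20047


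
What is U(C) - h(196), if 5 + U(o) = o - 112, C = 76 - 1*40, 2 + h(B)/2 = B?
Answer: -469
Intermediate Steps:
h(B) = -4 + 2*B
C = 36 (C = 76 - 40 = 36)
U(o) = -117 + o (U(o) = -5 + (o - 112) = -5 + (-112 + o) = -117 + o)
U(C) - h(196) = (-117 + 36) - (-4 + 2*196) = -81 - (-4 + 392) = -81 - 1*388 = -81 - 388 = -469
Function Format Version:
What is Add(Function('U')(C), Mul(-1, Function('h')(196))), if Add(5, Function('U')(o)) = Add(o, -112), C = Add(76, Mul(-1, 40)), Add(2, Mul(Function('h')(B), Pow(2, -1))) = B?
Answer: -469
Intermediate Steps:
Function('h')(B) = Add(-4, Mul(2, B))
C = 36 (C = Add(76, -40) = 36)
Function('U')(o) = Add(-117, o) (Function('U')(o) = Add(-5, Add(o, -112)) = Add(-5, Add(-112, o)) = Add(-117, o))
Add(Function('U')(C), Mul(-1, Function('h')(196))) = Add(Add(-117, 36), Mul(-1, Add(-4, Mul(2, 196)))) = Add(-81, Mul(-1, Add(-4, 392))) = Add(-81, Mul(-1, 388)) = Add(-81, -388) = -469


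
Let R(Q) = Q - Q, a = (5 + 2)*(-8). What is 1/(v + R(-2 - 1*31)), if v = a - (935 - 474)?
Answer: -1/517 ≈ -0.0019342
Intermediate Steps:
a = -56 (a = 7*(-8) = -56)
R(Q) = 0
v = -517 (v = -56 - (935 - 474) = -56 - 1*461 = -56 - 461 = -517)
1/(v + R(-2 - 1*31)) = 1/(-517 + 0) = 1/(-517) = -1/517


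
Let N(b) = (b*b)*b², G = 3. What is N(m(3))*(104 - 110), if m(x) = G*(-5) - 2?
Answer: -501126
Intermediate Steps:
m(x) = -17 (m(x) = 3*(-5) - 2 = -15 - 2 = -17)
N(b) = b⁴ (N(b) = b²*b² = b⁴)
N(m(3))*(104 - 110) = (-17)⁴*(104 - 110) = 83521*(-6) = -501126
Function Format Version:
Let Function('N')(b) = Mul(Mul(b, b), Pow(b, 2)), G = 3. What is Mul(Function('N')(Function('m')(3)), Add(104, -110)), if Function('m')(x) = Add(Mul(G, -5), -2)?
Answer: -501126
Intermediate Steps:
Function('m')(x) = -17 (Function('m')(x) = Add(Mul(3, -5), -2) = Add(-15, -2) = -17)
Function('N')(b) = Pow(b, 4) (Function('N')(b) = Mul(Pow(b, 2), Pow(b, 2)) = Pow(b, 4))
Mul(Function('N')(Function('m')(3)), Add(104, -110)) = Mul(Pow(-17, 4), Add(104, -110)) = Mul(83521, -6) = -501126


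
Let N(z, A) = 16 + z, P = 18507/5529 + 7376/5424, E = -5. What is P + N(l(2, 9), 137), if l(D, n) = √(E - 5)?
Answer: 12937346/624777 + I*√10 ≈ 20.707 + 3.1623*I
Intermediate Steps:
l(D, n) = I*√10 (l(D, n) = √(-5 - 5) = √(-10) = I*√10)
P = 2940914/624777 (P = 18507*(1/5529) + 7376*(1/5424) = 6169/1843 + 461/339 = 2940914/624777 ≈ 4.7071)
P + N(l(2, 9), 137) = 2940914/624777 + (16 + I*√10) = 12937346/624777 + I*√10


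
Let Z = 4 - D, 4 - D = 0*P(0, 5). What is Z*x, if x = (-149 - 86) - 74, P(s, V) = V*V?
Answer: 0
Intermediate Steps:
P(s, V) = V²
D = 4 (D = 4 - 0*5² = 4 - 0*25 = 4 - 1*0 = 4 + 0 = 4)
x = -309 (x = -235 - 74 = -309)
Z = 0 (Z = 4 - 1*4 = 4 - 4 = 0)
Z*x = 0*(-309) = 0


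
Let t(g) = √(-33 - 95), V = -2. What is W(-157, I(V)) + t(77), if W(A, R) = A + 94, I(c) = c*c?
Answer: -63 + 8*I*√2 ≈ -63.0 + 11.314*I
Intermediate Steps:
I(c) = c²
W(A, R) = 94 + A
t(g) = 8*I*√2 (t(g) = √(-128) = 8*I*√2)
W(-157, I(V)) + t(77) = (94 - 157) + 8*I*√2 = -63 + 8*I*√2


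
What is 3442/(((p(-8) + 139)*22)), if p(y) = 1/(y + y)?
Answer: 27536/24453 ≈ 1.1261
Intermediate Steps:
p(y) = 1/(2*y)
3442/(((p(-8) + 139)*22)) = 3442/((((1/2)/(-8) + 139)*22)) = 3442/((((1/2)*(-1/8) + 139)*22)) = 3442/(((-1/16 + 139)*22)) = 3442/(((2223/16)*22)) = 3442/(24453/8) = 3442*(8/24453) = 27536/24453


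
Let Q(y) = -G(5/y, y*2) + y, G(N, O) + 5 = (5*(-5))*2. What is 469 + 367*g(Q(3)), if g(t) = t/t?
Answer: 836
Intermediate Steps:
G(N, O) = -55 (G(N, O) = -5 + (5*(-5))*2 = -5 - 25*2 = -5 - 50 = -55)
Q(y) = 55 + y (Q(y) = -1*(-55) + y = 55 + y)
g(t) = 1
469 + 367*g(Q(3)) = 469 + 367*1 = 469 + 367 = 836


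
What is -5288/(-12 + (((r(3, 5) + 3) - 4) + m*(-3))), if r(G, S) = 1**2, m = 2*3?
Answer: 2644/15 ≈ 176.27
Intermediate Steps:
m = 6
r(G, S) = 1
-5288/(-12 + (((r(3, 5) + 3) - 4) + m*(-3))) = -5288/(-12 + (((1 + 3) - 4) + 6*(-3))) = -5288/(-12 + ((4 - 4) - 18)) = -5288/(-12 + (0 - 18)) = -5288/(-12 - 18) = -5288/(-30) = -1/30*(-5288) = 2644/15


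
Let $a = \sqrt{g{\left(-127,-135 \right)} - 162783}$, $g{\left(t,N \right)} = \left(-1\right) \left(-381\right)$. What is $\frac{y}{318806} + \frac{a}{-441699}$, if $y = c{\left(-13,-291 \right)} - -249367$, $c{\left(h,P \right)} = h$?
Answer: $\frac{124677}{159403} - \frac{i \sqrt{162402}}{441699} \approx 0.78215 - 0.00091237 i$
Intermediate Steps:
$g{\left(t,N \right)} = 381$
$y = 249354$ ($y = -13 - -249367 = -13 + 249367 = 249354$)
$a = i \sqrt{162402}$ ($a = \sqrt{381 - 162783} = \sqrt{-162402} = i \sqrt{162402} \approx 402.99 i$)
$\frac{y}{318806} + \frac{a}{-441699} = \frac{249354}{318806} + \frac{i \sqrt{162402}}{-441699} = 249354 \cdot \frac{1}{318806} + i \sqrt{162402} \left(- \frac{1}{441699}\right) = \frac{124677}{159403} - \frac{i \sqrt{162402}}{441699}$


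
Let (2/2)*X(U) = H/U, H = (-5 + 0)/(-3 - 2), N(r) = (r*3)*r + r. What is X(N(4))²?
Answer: 1/2704 ≈ 0.00036982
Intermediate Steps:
N(r) = r + 3*r² (N(r) = (3*r)*r + r = 3*r² + r = r + 3*r²)
H = 1 (H = -5/(-5) = -5*(-⅕) = 1)
X(U) = 1/U
X(N(4))² = (1/(4*(1 + 3*4)))² = (1/(4*(1 + 12)))² = (1/(4*13))² = (1/52)² = 1/2704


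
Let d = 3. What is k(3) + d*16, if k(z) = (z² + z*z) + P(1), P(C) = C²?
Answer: 67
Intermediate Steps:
k(z) = 1 + 2*z² (k(z) = (z² + z*z) + 1² = (z² + z²) + 1 = 2*z² + 1 = 1 + 2*z²)
k(3) + d*16 = (1 + 2*3²) + 3*16 = (1 + 2*9) + 48 = (1 + 18) + 48 = 19 + 48 = 67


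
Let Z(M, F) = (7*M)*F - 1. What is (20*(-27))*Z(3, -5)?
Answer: 57240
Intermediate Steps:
Z(M, F) = -1 + 7*F*M (Z(M, F) = 7*F*M - 1 = -1 + 7*F*M)
(20*(-27))*Z(3, -5) = (20*(-27))*(-1 + 7*(-5)*3) = -540*(-1 - 105) = -540*(-106) = 57240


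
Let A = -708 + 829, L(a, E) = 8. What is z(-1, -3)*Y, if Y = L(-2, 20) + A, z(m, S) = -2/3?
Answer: -86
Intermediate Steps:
A = 121
z(m, S) = -2/3 (z(m, S) = -2*1/3 = -2/3)
Y = 129 (Y = 8 + 121 = 129)
z(-1, -3)*Y = -2/3*129 = -86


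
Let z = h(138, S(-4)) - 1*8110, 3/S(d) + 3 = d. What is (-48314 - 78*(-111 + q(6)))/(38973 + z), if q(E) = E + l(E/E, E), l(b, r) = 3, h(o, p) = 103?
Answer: -20179/15483 ≈ -1.3033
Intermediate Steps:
S(d) = 3/(-3 + d)
q(E) = 3 + E (q(E) = E + 3 = 3 + E)
z = -8007 (z = 103 - 1*8110 = 103 - 8110 = -8007)
(-48314 - 78*(-111 + q(6)))/(38973 + z) = (-48314 - 78*(-111 + (3 + 6)))/(38973 - 8007) = (-48314 - 78*(-111 + 9))/30966 = (-48314 - 78*(-102))*(1/30966) = (-48314 + 7956)*(1/30966) = -40358*1/30966 = -20179/15483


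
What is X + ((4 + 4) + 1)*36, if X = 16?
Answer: 340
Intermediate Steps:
X + ((4 + 4) + 1)*36 = 16 + ((4 + 4) + 1)*36 = 16 + (8 + 1)*36 = 16 + 9*36 = 16 + 324 = 340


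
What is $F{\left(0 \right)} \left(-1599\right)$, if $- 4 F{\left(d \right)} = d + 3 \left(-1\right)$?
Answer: $- \frac{4797}{4} \approx -1199.3$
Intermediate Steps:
$F{\left(d \right)} = \frac{3}{4} - \frac{d}{4}$ ($F{\left(d \right)} = - \frac{d + 3 \left(-1\right)}{4} = - \frac{d - 3}{4} = - \frac{-3 + d}{4} = \frac{3}{4} - \frac{d}{4}$)
$F{\left(0 \right)} \left(-1599\right) = \left(\frac{3}{4} - 0\right) \left(-1599\right) = \left(\frac{3}{4} + 0\right) \left(-1599\right) = \frac{3}{4} \left(-1599\right) = - \frac{4797}{4}$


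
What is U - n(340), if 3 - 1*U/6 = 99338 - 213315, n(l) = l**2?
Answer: 568280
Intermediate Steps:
U = 683880 (U = 18 - 6*(99338 - 213315) = 18 - 6*(-113977) = 18 + 683862 = 683880)
U - n(340) = 683880 - 1*340**2 = 683880 - 1*115600 = 683880 - 115600 = 568280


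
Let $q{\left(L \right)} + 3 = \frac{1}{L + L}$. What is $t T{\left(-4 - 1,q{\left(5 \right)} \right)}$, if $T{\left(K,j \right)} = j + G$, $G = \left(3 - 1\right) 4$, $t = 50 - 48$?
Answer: $\frac{51}{5} \approx 10.2$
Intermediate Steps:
$q{\left(L \right)} = -3 + \frac{1}{2 L}$ ($q{\left(L \right)} = -3 + \frac{1}{L + L} = -3 + \frac{1}{2 L}$)
$t = 2$ ($t = 50 - 48 = 2$)
$G = 8$ ($G = 2 \cdot 4 = 8$)
$T{\left(K,j \right)} = 8 + j$ ($T{\left(K,j \right)} = j + 8 = 8 + j$)
$t T{\left(-4 - 1,q{\left(5 \right)} \right)} = 2 \left(8 - \left(3 - \frac{1}{2 \cdot 5}\right)\right) = 2 \left(8 + \left(-3 + \frac{1}{2} \cdot \frac{1}{5}\right)\right) = 2 \left(8 + \left(-3 + \frac{1}{10}\right)\right) = 2 \left(8 - \frac{29}{10}\right) = 2 \cdot \frac{51}{10} = \frac{51}{5}$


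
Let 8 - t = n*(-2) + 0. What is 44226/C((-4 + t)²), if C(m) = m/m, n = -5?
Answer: 44226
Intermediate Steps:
t = -2 (t = 8 - (-5*(-2) + 0) = 8 - (10 + 0) = 8 - 1*10 = 8 - 10 = -2)
C(m) = 1
44226/C((-4 + t)²) = 44226/1 = 44226*1 = 44226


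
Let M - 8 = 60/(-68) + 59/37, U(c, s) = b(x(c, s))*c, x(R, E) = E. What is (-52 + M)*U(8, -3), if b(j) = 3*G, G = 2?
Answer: -1306944/629 ≈ -2077.8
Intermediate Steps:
b(j) = 6 (b(j) = 3*2 = 6)
U(c, s) = 6*c
M = 5480/629 (M = 8 + (60/(-68) + 59/37) = 8 + (60*(-1/68) + 59*(1/37)) = 8 + (-15/17 + 59/37) = 8 + 448/629 = 5480/629 ≈ 8.7122)
(-52 + M)*U(8, -3) = (-52 + 5480/629)*(6*8) = -27228/629*48 = -1306944/629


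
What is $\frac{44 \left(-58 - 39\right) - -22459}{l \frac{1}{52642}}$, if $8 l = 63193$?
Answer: $\frac{7660884976}{63193} \approx 1.2123 \cdot 10^{5}$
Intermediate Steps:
$l = \frac{63193}{8}$ ($l = \frac{1}{8} \cdot 63193 = \frac{63193}{8} \approx 7899.1$)
$\frac{44 \left(-58 - 39\right) - -22459}{l \frac{1}{52642}} = \frac{44 \left(-58 - 39\right) - -22459}{\frac{63193}{8} \cdot \frac{1}{52642}} = \frac{44 \left(-97\right) + 22459}{\frac{63193}{8} \cdot \frac{1}{52642}} = \frac{-4268 + 22459}{\frac{63193}{421136}} = 18191 \cdot \frac{421136}{63193} = \frac{7660884976}{63193}$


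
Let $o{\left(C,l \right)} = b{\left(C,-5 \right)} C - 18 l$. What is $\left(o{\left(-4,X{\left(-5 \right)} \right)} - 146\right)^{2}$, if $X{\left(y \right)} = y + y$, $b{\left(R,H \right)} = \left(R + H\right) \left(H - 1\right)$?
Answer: $33124$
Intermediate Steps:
$b{\left(R,H \right)} = \left(-1 + H\right) \left(H + R\right)$ ($b{\left(R,H \right)} = \left(H + R\right) \left(-1 + H\right) = \left(-1 + H\right) \left(H + R\right)$)
$X{\left(y \right)} = 2 y$
$o{\left(C,l \right)} = - 18 l + C \left(30 - 6 C\right)$ ($o{\left(C,l \right)} = \left(\left(-5\right)^{2} - -5 - C - 5 C\right) C - 18 l = \left(25 + 5 - C - 5 C\right) C - 18 l = \left(30 - 6 C\right) C - 18 l = C \left(30 - 6 C\right) - 18 l = - 18 l + C \left(30 - 6 C\right)$)
$\left(o{\left(-4,X{\left(-5 \right)} \right)} - 146\right)^{2} = \left(\left(- 18 \cdot 2 \left(-5\right) - - 24 \left(-5 - 4\right)\right) - 146\right)^{2} = \left(\left(\left(-18\right) \left(-10\right) - \left(-24\right) \left(-9\right)\right) - 146\right)^{2} = \left(\left(180 - 216\right) - 146\right)^{2} = \left(-36 - 146\right)^{2} = \left(-182\right)^{2} = 33124$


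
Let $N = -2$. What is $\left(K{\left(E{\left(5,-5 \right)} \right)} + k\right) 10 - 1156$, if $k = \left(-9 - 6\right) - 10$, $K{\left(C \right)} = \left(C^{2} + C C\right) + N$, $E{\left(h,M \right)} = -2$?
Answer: $-1346$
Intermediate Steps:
$K{\left(C \right)} = -2 + 2 C^{2}$ ($K{\left(C \right)} = \left(C^{2} + C C\right) - 2 = \left(C^{2} + C^{2}\right) - 2 = 2 C^{2} - 2 = -2 + 2 C^{2}$)
$k = -25$ ($k = -15 - 10 = -25$)
$\left(K{\left(E{\left(5,-5 \right)} \right)} + k\right) 10 - 1156 = \left(\left(-2 + 2 \left(-2\right)^{2}\right) - 25\right) 10 - 1156 = \left(\left(-2 + 2 \cdot 4\right) - 25\right) 10 - 1156 = \left(\left(-2 + 8\right) - 25\right) 10 - 1156 = \left(6 - 25\right) 10 - 1156 = \left(-19\right) 10 - 1156 = -190 - 1156 = -1346$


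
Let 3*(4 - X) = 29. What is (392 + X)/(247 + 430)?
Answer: 1159/2031 ≈ 0.57065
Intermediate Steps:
X = -17/3 (X = 4 - ⅓*29 = 4 - 29/3 = -17/3 ≈ -5.6667)
(392 + X)/(247 + 430) = (392 - 17/3)/(247 + 430) = (1159/3)/677 = (1159/3)*(1/677) = 1159/2031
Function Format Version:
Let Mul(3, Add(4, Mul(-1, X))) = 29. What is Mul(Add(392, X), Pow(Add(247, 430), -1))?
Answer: Rational(1159, 2031) ≈ 0.57065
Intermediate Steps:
X = Rational(-17, 3) (X = Add(4, Mul(Rational(-1, 3), 29)) = Add(4, Rational(-29, 3)) = Rational(-17, 3) ≈ -5.6667)
Mul(Add(392, X), Pow(Add(247, 430), -1)) = Mul(Add(392, Rational(-17, 3)), Pow(Add(247, 430), -1)) = Mul(Rational(1159, 3), Pow(677, -1)) = Mul(Rational(1159, 3), Rational(1, 677)) = Rational(1159, 2031)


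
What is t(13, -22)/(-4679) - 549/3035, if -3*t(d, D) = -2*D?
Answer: -7572773/42602295 ≈ -0.17776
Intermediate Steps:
t(d, D) = 2*D/3 (t(d, D) = -(-2)*D/3 = 2*D/3)
t(13, -22)/(-4679) - 549/3035 = ((⅔)*(-22))/(-4679) - 549/3035 = -44/3*(-1/4679) - 549*1/3035 = 44/14037 - 549/3035 = -7572773/42602295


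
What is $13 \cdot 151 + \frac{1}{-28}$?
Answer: $\frac{54963}{28} \approx 1963.0$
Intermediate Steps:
$13 \cdot 151 + \frac{1}{-28} = 1963 - \frac{1}{28} = \frac{54963}{28}$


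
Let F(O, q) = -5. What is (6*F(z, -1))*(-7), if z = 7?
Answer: 210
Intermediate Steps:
(6*F(z, -1))*(-7) = (6*(-5))*(-7) = -30*(-7) = 210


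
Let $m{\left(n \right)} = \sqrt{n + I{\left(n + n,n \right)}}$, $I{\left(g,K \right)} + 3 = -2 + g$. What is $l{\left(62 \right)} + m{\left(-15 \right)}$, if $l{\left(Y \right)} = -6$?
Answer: $-6 + 5 i \sqrt{2} \approx -6.0 + 7.0711 i$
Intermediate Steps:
$I{\left(g,K \right)} = -5 + g$ ($I{\left(g,K \right)} = -3 + \left(-2 + g\right) = -5 + g$)
$m{\left(n \right)} = \sqrt{-5 + 3 n}$ ($m{\left(n \right)} = \sqrt{n + \left(-5 + \left(n + n\right)\right)} = \sqrt{n + \left(-5 + 2 n\right)} = \sqrt{-5 + 3 n}$)
$l{\left(62 \right)} + m{\left(-15 \right)} = -6 + \sqrt{-5 + 3 \left(-15\right)} = -6 + \sqrt{-5 - 45} = -6 + \sqrt{-50} = -6 + 5 i \sqrt{2}$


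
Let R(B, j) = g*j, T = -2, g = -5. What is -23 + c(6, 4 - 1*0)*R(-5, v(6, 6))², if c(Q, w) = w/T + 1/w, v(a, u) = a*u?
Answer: -56723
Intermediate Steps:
c(Q, w) = 1/w - w/2 (c(Q, w) = w/(-2) + 1/w = w*(-½) + 1/w = -w/2 + 1/w = 1/w - w/2)
R(B, j) = -5*j
-23 + c(6, 4 - 1*0)*R(-5, v(6, 6))² = -23 + (1/(4 - 1*0) - (4 - 1*0)/2)*(-30*6)² = -23 + (1/(4 + 0) - (4 + 0)/2)*(-5*36)² = -23 + (1/4 - ½*4)*(-180)² = -23 + (¼ - 2)*32400 = -23 - 7/4*32400 = -23 - 56700 = -56723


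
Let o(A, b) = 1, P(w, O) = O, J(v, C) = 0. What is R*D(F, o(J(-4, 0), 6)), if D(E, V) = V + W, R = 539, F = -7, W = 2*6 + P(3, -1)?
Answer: 6468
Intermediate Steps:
W = 11 (W = 2*6 - 1 = 12 - 1 = 11)
D(E, V) = 11 + V (D(E, V) = V + 11 = 11 + V)
R*D(F, o(J(-4, 0), 6)) = 539*(11 + 1) = 539*12 = 6468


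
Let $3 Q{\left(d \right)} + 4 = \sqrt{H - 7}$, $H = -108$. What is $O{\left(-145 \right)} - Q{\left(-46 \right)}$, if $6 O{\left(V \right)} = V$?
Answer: $- \frac{137}{6} - \frac{i \sqrt{115}}{3} \approx -22.833 - 3.5746 i$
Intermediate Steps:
$Q{\left(d \right)} = - \frac{4}{3} + \frac{i \sqrt{115}}{3}$ ($Q{\left(d \right)} = - \frac{4}{3} + \frac{\sqrt{-108 - 7}}{3} = - \frac{4}{3} + \frac{\sqrt{-115}}{3} = - \frac{4}{3} + \frac{i \sqrt{115}}{3}$)
$O{\left(V \right)} = \frac{V}{6}$
$O{\left(-145 \right)} - Q{\left(-46 \right)} = \frac{1}{6} \left(-145\right) - \left(- \frac{4}{3} + \frac{i \sqrt{115}}{3}\right) = - \frac{145}{6} + \left(\frac{4}{3} - \frac{i \sqrt{115}}{3}\right) = - \frac{137}{6} - \frac{i \sqrt{115}}{3}$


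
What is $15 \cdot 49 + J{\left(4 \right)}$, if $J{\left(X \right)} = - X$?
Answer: $731$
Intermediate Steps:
$15 \cdot 49 + J{\left(4 \right)} = 15 \cdot 49 - 4 = 735 - 4 = 731$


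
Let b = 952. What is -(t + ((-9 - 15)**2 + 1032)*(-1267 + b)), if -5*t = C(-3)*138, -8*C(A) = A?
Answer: 10130607/20 ≈ 5.0653e+5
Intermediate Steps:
C(A) = -A/8
t = -207/20 (t = -(-1/8*(-3))*138/5 = -3*138/40 = -1/5*207/4 = -207/20 ≈ -10.350)
-(t + ((-9 - 15)**2 + 1032)*(-1267 + b)) = -(-207/20 + ((-9 - 15)**2 + 1032)*(-1267 + 952)) = -(-207/20 + ((-24)**2 + 1032)*(-315)) = -(-207/20 + (576 + 1032)*(-315)) = -(-207/20 + 1608*(-315)) = -(-207/20 - 506520) = -1*(-10130607/20) = 10130607/20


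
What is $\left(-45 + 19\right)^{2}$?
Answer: $676$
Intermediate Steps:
$\left(-45 + 19\right)^{2} = \left(-26\right)^{2} = 676$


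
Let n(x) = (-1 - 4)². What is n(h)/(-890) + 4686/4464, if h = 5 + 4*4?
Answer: 67649/66216 ≈ 1.0216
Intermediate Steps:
h = 21 (h = 5 + 16 = 21)
n(x) = 25 (n(x) = (-5)² = 25)
n(h)/(-890) + 4686/4464 = 25/(-890) + 4686/4464 = 25*(-1/890) + 4686*(1/4464) = -5/178 + 781/744 = 67649/66216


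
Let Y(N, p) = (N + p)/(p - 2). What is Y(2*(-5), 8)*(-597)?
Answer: 199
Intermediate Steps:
Y(N, p) = (N + p)/(-2 + p)
Y(2*(-5), 8)*(-597) = ((2*(-5) + 8)/(-2 + 8))*(-597) = ((-10 + 8)/6)*(-597) = ((⅙)*(-2))*(-597) = -⅓*(-597) = 199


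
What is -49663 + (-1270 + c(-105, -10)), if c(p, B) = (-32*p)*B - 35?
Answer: -84568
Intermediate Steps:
c(p, B) = -35 - 32*B*p (c(p, B) = -32*B*p - 35 = -35 - 32*B*p)
-49663 + (-1270 + c(-105, -10)) = -49663 + (-1270 + (-35 - 32*(-10)*(-105))) = -49663 + (-1270 + (-35 - 33600)) = -49663 + (-1270 - 33635) = -49663 - 34905 = -84568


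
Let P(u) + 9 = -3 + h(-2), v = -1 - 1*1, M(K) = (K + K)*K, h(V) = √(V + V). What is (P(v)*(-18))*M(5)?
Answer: 10800 - 1800*I ≈ 10800.0 - 1800.0*I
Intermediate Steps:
h(V) = √2*√V (h(V) = √(2*V) = √2*√V)
M(K) = 2*K² (M(K) = (2*K)*K = 2*K²)
v = -2 (v = -1 - 1 = -2)
P(u) = -12 + 2*I (P(u) = -9 + (-3 + √2*√(-2)) = -9 + (-3 + √2*(I*√2)) = -9 + (-3 + 2*I) = -12 + 2*I)
(P(v)*(-18))*M(5) = ((-12 + 2*I)*(-18))*(2*5²) = (216 - 36*I)*(2*25) = (216 - 36*I)*50 = 10800 - 1800*I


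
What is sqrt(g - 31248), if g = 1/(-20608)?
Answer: I*sqrt(207354728770)/2576 ≈ 176.77*I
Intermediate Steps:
g = -1/20608 ≈ -4.8525e-5
sqrt(g - 31248) = sqrt(-1/20608 - 31248) = sqrt(-643958785/20608) = I*sqrt(207354728770)/2576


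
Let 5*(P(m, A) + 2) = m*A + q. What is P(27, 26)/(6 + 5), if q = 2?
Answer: 694/55 ≈ 12.618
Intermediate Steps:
P(m, A) = -8/5 + A*m/5 (P(m, A) = -2 + (m*A + 2)/5 = -2 + (A*m + 2)/5 = -2 + (2 + A*m)/5 = -2 + (2/5 + A*m/5) = -8/5 + A*m/5)
P(27, 26)/(6 + 5) = (-8/5 + (1/5)*26*27)/(6 + 5) = (-8/5 + 702/5)/11 = (694/5)*(1/11) = 694/55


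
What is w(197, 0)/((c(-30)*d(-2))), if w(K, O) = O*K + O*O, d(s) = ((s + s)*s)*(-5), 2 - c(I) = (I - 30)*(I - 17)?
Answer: 0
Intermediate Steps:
c(I) = 2 - (-30 + I)*(-17 + I) (c(I) = 2 - (I - 30)*(I - 17) = 2 - (-30 + I)*(-17 + I))
d(s) = -10*s² (d(s) = ((2*s)*s)*(-5) = (2*s²)*(-5) = -10*s²)
w(K, O) = O² + K*O (w(K, O) = K*O + O² = O² + K*O)
w(197, 0)/((c(-30)*d(-2))) = (0*(197 + 0))/(((-508 - 1*(-30)² + 47*(-30))*(-10*(-2)²))) = (0*197)/(((-508 - 1*900 - 1410)*(-10*4))) = 0/(((-508 - 900 - 1410)*(-40))) = 0/((-2818*(-40))) = 0/112720 = 0*(1/112720) = 0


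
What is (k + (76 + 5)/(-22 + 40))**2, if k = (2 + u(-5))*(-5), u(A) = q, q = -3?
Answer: 361/4 ≈ 90.250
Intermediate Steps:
u(A) = -3
k = 5 (k = (2 - 3)*(-5) = -1*(-5) = 5)
(k + (76 + 5)/(-22 + 40))**2 = (5 + (76 + 5)/(-22 + 40))**2 = (5 + 81/18)**2 = (5 + 81*(1/18))**2 = (5 + 9/2)**2 = (19/2)**2 = 361/4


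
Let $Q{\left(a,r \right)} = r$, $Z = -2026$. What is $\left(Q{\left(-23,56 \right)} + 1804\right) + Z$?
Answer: $-166$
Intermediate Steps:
$\left(Q{\left(-23,56 \right)} + 1804\right) + Z = \left(56 + 1804\right) - 2026 = 1860 - 2026 = -166$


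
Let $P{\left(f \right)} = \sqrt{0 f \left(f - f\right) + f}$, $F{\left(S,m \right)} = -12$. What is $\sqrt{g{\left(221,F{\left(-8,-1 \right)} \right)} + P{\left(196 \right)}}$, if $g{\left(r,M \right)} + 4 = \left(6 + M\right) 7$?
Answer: $4 i \sqrt{2} \approx 5.6569 i$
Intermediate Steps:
$g{\left(r,M \right)} = 38 + 7 M$ ($g{\left(r,M \right)} = -4 + \left(6 + M\right) 7 = -4 + \left(42 + 7 M\right) = 38 + 7 M$)
$P{\left(f \right)} = \sqrt{f}$ ($P{\left(f \right)} = \sqrt{0 \cdot 0 + f} = \sqrt{0 + f} = \sqrt{f}$)
$\sqrt{g{\left(221,F{\left(-8,-1 \right)} \right)} + P{\left(196 \right)}} = \sqrt{\left(38 + 7 \left(-12\right)\right) + \sqrt{196}} = \sqrt{\left(38 - 84\right) + 14} = \sqrt{-46 + 14} = \sqrt{-32} = 4 i \sqrt{2}$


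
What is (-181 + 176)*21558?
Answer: -107790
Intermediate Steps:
(-181 + 176)*21558 = -5*21558 = -107790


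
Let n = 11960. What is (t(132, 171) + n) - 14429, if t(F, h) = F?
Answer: -2337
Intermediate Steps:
(t(132, 171) + n) - 14429 = (132 + 11960) - 14429 = 12092 - 14429 = -2337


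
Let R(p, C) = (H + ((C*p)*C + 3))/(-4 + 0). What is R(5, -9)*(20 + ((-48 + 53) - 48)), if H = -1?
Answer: 9361/4 ≈ 2340.3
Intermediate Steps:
R(p, C) = -½ - p*C²/4 (R(p, C) = (-1 + ((C*p)*C + 3))/(-4 + 0) = (-1 + (p*C² + 3))/(-4) = (-1 + (3 + p*C²))*(-¼) = (2 + p*C²)*(-¼) = -½ - p*C²/4)
R(5, -9)*(20 + ((-48 + 53) - 48)) = (-½ - ¼*5*(-9)²)*(20 + ((-48 + 53) - 48)) = (-½ - ¼*5*81)*(20 + (5 - 48)) = (-½ - 405/4)*(20 - 43) = -407/4*(-23) = 9361/4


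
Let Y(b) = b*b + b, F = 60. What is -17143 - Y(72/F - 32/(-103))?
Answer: -4547758129/265225 ≈ -17147.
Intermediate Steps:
Y(b) = b + b**2 (Y(b) = b**2 + b = b + b**2)
-17143 - Y(72/F - 32/(-103)) = -17143 - (72/60 - 32/(-103))*(1 + (72/60 - 32/(-103))) = -17143 - (72*(1/60) - 32*(-1/103))*(1 + (72*(1/60) - 32*(-1/103))) = -17143 - (6/5 + 32/103)*(1 + (6/5 + 32/103)) = -17143 - 778*(1 + 778/515)/515 = -17143 - 778*1293/(515*515) = -17143 - 1*1005954/265225 = -17143 - 1005954/265225 = -4547758129/265225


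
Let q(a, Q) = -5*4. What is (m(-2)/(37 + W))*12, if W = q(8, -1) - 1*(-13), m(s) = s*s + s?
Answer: 4/5 ≈ 0.80000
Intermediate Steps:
q(a, Q) = -20
m(s) = s + s**2 (m(s) = s**2 + s = s + s**2)
W = -7 (W = -20 - 1*(-13) = -20 + 13 = -7)
(m(-2)/(37 + W))*12 = ((-2*(1 - 2))/(37 - 7))*12 = ((-2*(-1))/30)*12 = ((1/30)*2)*12 = (1/15)*12 = 4/5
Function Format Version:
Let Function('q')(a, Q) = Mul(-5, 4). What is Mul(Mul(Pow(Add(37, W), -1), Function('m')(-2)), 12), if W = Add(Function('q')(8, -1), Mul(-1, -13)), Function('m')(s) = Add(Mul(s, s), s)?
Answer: Rational(4, 5) ≈ 0.80000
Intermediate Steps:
Function('q')(a, Q) = -20
Function('m')(s) = Add(s, Pow(s, 2)) (Function('m')(s) = Add(Pow(s, 2), s) = Add(s, Pow(s, 2)))
W = -7 (W = Add(-20, Mul(-1, -13)) = Add(-20, 13) = -7)
Mul(Mul(Pow(Add(37, W), -1), Function('m')(-2)), 12) = Mul(Mul(Pow(Add(37, -7), -1), Mul(-2, Add(1, -2))), 12) = Mul(Mul(Pow(30, -1), Mul(-2, -1)), 12) = Mul(Mul(Rational(1, 30), 2), 12) = Mul(Rational(1, 15), 12) = Rational(4, 5)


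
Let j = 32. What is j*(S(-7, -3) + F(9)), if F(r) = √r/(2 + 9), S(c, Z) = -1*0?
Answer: 96/11 ≈ 8.7273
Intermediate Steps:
S(c, Z) = 0
F(r) = √r/11
j*(S(-7, -3) + F(9)) = 32*(0 + √9/11) = 32*(0 + (1/11)*3) = 32*(0 + 3/11) = 32*(3/11) = 96/11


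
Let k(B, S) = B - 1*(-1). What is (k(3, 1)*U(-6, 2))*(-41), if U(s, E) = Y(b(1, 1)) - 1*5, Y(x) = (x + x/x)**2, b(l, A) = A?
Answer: 164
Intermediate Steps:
Y(x) = (1 + x)**2 (Y(x) = (x + 1)**2 = (1 + x)**2)
k(B, S) = 1 + B (k(B, S) = B + 1 = 1 + B)
U(s, E) = -1 (U(s, E) = (1 + 1)**2 - 1*5 = 2**2 - 5 = 4 - 5 = -1)
(k(3, 1)*U(-6, 2))*(-41) = ((1 + 3)*(-1))*(-41) = (4*(-1))*(-41) = -4*(-41) = 164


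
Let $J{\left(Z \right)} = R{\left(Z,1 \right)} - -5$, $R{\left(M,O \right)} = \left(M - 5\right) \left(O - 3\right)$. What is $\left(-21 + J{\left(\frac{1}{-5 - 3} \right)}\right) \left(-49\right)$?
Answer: $\frac{1127}{4} \approx 281.75$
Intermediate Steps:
$R{\left(M,O \right)} = \left(-5 + M\right) \left(-3 + O\right)$
$J{\left(Z \right)} = 15 - 2 Z$ ($J{\left(Z \right)} = \left(15 - 5 - 3 Z + Z 1\right) - -5 = \left(15 - 5 - 3 Z + Z\right) + 5 = \left(10 - 2 Z\right) + 5 = 15 - 2 Z$)
$\left(-21 + J{\left(\frac{1}{-5 - 3} \right)}\right) \left(-49\right) = \left(-21 + \left(15 - \frac{2}{-5 - 3}\right)\right) \left(-49\right) = \left(-21 + \left(15 - \frac{2}{-8}\right)\right) \left(-49\right) = \left(-21 + \left(15 - - \frac{1}{4}\right)\right) \left(-49\right) = \left(-21 + \left(15 + \frac{1}{4}\right)\right) \left(-49\right) = \left(-21 + \frac{61}{4}\right) \left(-49\right) = \left(- \frac{23}{4}\right) \left(-49\right) = \frac{1127}{4}$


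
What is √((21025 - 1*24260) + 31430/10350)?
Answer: I*√384684430/345 ≈ 56.85*I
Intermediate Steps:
√((21025 - 1*24260) + 31430/10350) = √((21025 - 24260) + 31430*(1/10350)) = √(-3235 + 3143/1035) = √(-3345082/1035) = I*√384684430/345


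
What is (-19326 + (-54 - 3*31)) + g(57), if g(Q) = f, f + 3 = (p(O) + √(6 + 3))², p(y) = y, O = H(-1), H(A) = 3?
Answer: -19440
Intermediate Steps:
O = 3
f = 33 (f = -3 + (3 + √(6 + 3))² = -3 + (3 + √9)² = -3 + (3 + 3)² = -3 + 6² = -3 + 36 = 33)
g(Q) = 33
(-19326 + (-54 - 3*31)) + g(57) = (-19326 + (-54 - 3*31)) + 33 = (-19326 + (-54 - 93)) + 33 = (-19326 - 147) + 33 = -19473 + 33 = -19440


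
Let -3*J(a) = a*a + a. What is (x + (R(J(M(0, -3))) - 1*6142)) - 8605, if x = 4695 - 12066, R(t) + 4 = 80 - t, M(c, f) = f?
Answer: -22040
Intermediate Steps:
J(a) = -a/3 - a²/3 (J(a) = -(a*a + a)/3 = -(a² + a)/3 = -(a + a²)/3 = -a/3 - a²/3)
R(t) = 76 - t (R(t) = -4 + (80 - t) = 76 - t)
x = -7371
(x + (R(J(M(0, -3))) - 1*6142)) - 8605 = (-7371 + ((76 - (-1)*(-3)*(1 - 3)/3) - 1*6142)) - 8605 = (-7371 + ((76 - (-1)*(-3)*(-2)/3) - 6142)) - 8605 = (-7371 + ((76 - 1*(-2)) - 6142)) - 8605 = (-7371 + ((76 + 2) - 6142)) - 8605 = (-7371 + (78 - 6142)) - 8605 = (-7371 - 6064) - 8605 = -13435 - 8605 = -22040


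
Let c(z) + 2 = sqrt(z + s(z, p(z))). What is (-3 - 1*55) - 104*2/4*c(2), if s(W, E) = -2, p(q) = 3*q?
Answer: 46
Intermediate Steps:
c(z) = -2 + sqrt(-2 + z) (c(z) = -2 + sqrt(z - 2) = -2 + sqrt(-2 + z))
(-3 - 1*55) - 104*2/4*c(2) = (-3 - 1*55) - 104*2/4*(-2 + sqrt(-2 + 2)) = (-3 - 55) - 104*2*(1/4)*(-2 + sqrt(0)) = -58 - 52*(-2 + 0) = -58 - 52*(-2) = -58 - 104*(-1) = -58 + 104 = 46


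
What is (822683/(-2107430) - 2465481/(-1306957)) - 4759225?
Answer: -13108426339907636551/2754320390510 ≈ -4.7592e+6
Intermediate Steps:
(822683/(-2107430) - 2465481/(-1306957)) - 4759225 = (822683*(-1/2107430) - 2465481*(-1/1306957)) - 4759225 = (-822683/2107430 + 2465481/1306957) - 4759225 = 4120617318199/2754320390510 - 4759225 = -13108426339907636551/2754320390510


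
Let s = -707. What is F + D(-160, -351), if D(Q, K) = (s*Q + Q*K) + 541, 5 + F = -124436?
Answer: 45380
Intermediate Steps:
F = -124441 (F = -5 - 124436 = -124441)
D(Q, K) = 541 - 707*Q + K*Q (D(Q, K) = (-707*Q + Q*K) + 541 = (-707*Q + K*Q) + 541 = 541 - 707*Q + K*Q)
F + D(-160, -351) = -124441 + (541 - 707*(-160) - 351*(-160)) = -124441 + (541 + 113120 + 56160) = -124441 + 169821 = 45380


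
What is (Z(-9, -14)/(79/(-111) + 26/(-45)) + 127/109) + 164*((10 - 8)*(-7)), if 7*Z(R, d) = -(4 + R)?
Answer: -3760216398/1638161 ≈ -2295.4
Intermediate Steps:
Z(R, d) = -4/7 - R/7 (Z(R, d) = (-(4 + R))/7 = (-4 - R)/7 = -4/7 - R/7)
(Z(-9, -14)/(79/(-111) + 26/(-45)) + 127/109) + 164*((10 - 8)*(-7)) = ((-4/7 - ⅐*(-9))/(79/(-111) + 26/(-45)) + 127/109) + 164*((10 - 8)*(-7)) = ((-4/7 + 9/7)/(79*(-1/111) + 26*(-1/45)) + 127*(1/109)) + 164*(2*(-7)) = (5/(7*(-79/111 - 26/45)) + 127/109) + 164*(-14) = (5/(7*(-2147/1665)) + 127/109) - 2296 = ((5/7)*(-1665/2147) + 127/109) - 2296 = (-8325/15029 + 127/109) - 2296 = 1001258/1638161 - 2296 = -3760216398/1638161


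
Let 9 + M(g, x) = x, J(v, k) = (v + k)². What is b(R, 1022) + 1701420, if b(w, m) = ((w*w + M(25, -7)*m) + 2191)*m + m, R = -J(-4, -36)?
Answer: 2603549900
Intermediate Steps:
J(v, k) = (k + v)²
M(g, x) = -9 + x
R = -1600 (R = -(-36 - 4)² = -1*(-40)² = -1*1600 = -1600)
b(w, m) = m + m*(2191 + w² - 16*m) (b(w, m) = ((w*w + (-9 - 7)*m) + 2191)*m + m = ((w² - 16*m) + 2191)*m + m = (2191 + w² - 16*m)*m + m = m*(2191 + w² - 16*m) + m = m + m*(2191 + w² - 16*m))
b(R, 1022) + 1701420 = 1022*(2192 + (-1600)² - 16*1022) + 1701420 = 1022*(2192 + 2560000 - 16352) + 1701420 = 1022*2545840 + 1701420 = 2601848480 + 1701420 = 2603549900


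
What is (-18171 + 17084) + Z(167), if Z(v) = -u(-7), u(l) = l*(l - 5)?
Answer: -1171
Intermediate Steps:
u(l) = l*(-5 + l)
Z(v) = -84 (Z(v) = -(-7)*(-5 - 7) = -(-7)*(-12) = -1*84 = -84)
(-18171 + 17084) + Z(167) = (-18171 + 17084) - 84 = -1087 - 84 = -1171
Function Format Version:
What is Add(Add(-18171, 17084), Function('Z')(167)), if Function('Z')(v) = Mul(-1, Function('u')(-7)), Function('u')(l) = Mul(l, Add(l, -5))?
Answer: -1171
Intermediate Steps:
Function('u')(l) = Mul(l, Add(-5, l))
Function('Z')(v) = -84 (Function('Z')(v) = Mul(-1, Mul(-7, Add(-5, -7))) = Mul(-1, Mul(-7, -12)) = Mul(-1, 84) = -84)
Add(Add(-18171, 17084), Function('Z')(167)) = Add(Add(-18171, 17084), -84) = Add(-1087, -84) = -1171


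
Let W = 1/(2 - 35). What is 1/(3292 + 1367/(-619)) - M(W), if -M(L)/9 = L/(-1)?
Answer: 6115952/22400191 ≈ 0.27303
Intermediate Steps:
W = -1/33 (W = 1/(-33) = -1/33 ≈ -0.030303)
M(L) = 9*L (M(L) = -9*L/(-1) = -9*L*(-1) = -(-9)*L = 9*L)
1/(3292 + 1367/(-619)) - M(W) = 1/(3292 + 1367/(-619)) - 9*(-1)/33 = 1/(3292 + 1367*(-1/619)) - 1*(-3/11) = 1/(3292 - 1367/619) + 3/11 = 1/(2036381/619) + 3/11 = 619/2036381 + 3/11 = 6115952/22400191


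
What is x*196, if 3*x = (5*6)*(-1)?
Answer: -1960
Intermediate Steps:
x = -10 (x = ((5*6)*(-1))/3 = (30*(-1))/3 = (1/3)*(-30) = -10)
x*196 = -10*196 = -1960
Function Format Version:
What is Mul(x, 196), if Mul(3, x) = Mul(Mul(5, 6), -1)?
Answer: -1960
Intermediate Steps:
x = -10 (x = Mul(Rational(1, 3), Mul(Mul(5, 6), -1)) = Mul(Rational(1, 3), Mul(30, -1)) = Mul(Rational(1, 3), -30) = -10)
Mul(x, 196) = Mul(-10, 196) = -1960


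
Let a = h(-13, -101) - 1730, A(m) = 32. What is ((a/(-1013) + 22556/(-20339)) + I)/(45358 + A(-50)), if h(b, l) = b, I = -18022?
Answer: -74260399861/187037728746 ≈ -0.39703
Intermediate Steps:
a = -1743 (a = -13 - 1730 = -1743)
((a/(-1013) + 22556/(-20339)) + I)/(45358 + A(-50)) = ((-1743/(-1013) + 22556/(-20339)) - 18022)/(45358 + 32) = ((-1743*(-1/1013) + 22556*(-1/20339)) - 18022)/45390 = ((1743/1013 - 22556/20339) - 18022)*(1/45390) = (12601649/20603407 - 18022)*(1/45390) = -371301999305/20603407*1/45390 = -74260399861/187037728746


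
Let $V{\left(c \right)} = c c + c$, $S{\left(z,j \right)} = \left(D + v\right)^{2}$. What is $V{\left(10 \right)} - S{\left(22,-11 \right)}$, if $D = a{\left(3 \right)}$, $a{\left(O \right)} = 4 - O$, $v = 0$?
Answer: $109$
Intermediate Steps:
$D = 1$ ($D = 4 - 3 = 1$)
$S{\left(z,j \right)} = 1$ ($S{\left(z,j \right)} = \left(1 + 0\right)^{2} = 1^{2} = 1$)
$V{\left(c \right)} = c + c^{2}$ ($V{\left(c \right)} = c^{2} + c = c + c^{2}$)
$V{\left(10 \right)} - S{\left(22,-11 \right)} = 10 \left(1 + 10\right) - 1 = 10 \cdot 11 - 1 = 110 - 1 = 109$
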